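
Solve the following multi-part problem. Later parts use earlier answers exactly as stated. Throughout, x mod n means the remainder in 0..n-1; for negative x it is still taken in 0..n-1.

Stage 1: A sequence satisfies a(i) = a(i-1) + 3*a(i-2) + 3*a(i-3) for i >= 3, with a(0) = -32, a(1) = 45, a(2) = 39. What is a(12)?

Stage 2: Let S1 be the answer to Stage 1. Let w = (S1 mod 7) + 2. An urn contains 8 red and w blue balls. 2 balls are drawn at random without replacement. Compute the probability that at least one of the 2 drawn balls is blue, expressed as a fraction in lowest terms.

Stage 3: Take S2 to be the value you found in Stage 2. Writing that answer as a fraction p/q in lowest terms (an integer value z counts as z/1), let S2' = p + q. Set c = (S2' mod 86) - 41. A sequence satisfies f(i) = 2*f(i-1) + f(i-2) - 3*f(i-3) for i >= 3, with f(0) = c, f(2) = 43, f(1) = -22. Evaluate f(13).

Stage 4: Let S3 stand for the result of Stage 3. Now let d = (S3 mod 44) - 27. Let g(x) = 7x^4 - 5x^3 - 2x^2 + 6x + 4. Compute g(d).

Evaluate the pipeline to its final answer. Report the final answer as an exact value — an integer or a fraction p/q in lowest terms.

Stage 1: a(3) = 1*(39) + 3*(45) + 3*(-32) = 78; iterating: a(3)=78, a(4)=330, a(5)=681, a(6)=1905, a(7)=4938, a(8)=12696, a(9)=33225, a(10)=86127, a(11)=223890, a(12)=581946; answer 581946
Stage 2: S1 = 581946; w = 3; total draws C(11,2) = 55; complement C(8,2) = 28; favorable 55 - 28 = 27; P = 27/55; answer 27/55
Stage 3: S2 = 27/55; threaded value p + q = 82; c = 41; f(3) = 2*(43) + 1*(-22) - 3*(41) = -59; iterating: f(3)=-59, f(4)=-9, f(5)=-206, f(6)=-244, f(7)=-667, f(8)=-960, f(9)=-1855, f(10)=-2669, f(11)=-4313, f(12)=-5730, f(13)=-7766; answer -7766
Stage 4: S3 = -7766; d = -5; 7*(-5)^4 - 5*(-5)^3 - 2*(-5)^2 + 6*(-5)^1 + 4 = (4375) + (625) + (-50) + (-30) + (4) = 4924; answer 4924

4924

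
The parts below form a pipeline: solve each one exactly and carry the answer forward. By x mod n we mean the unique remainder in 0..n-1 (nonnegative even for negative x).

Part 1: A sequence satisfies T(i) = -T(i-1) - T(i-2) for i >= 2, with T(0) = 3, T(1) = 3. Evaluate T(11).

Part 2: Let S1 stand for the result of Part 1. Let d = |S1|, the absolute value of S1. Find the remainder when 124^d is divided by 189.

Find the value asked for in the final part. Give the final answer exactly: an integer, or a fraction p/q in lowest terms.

Part 1: T(2) = -1*(3) - 1*(3) = -6; iterating: T(2)=-6, T(3)=3, T(4)=3, T(5)=-6, T(6)=3, T(7)=3, T(8)=-6, T(9)=3, T(10)=3, T(11)=-6; answer -6
Part 2: S1 = -6; d = 6; squarings mod 189: 124^1=124, 124^2=67, 124^4=142; 124^6 = 124^2 * 124^4 = 64 (mod 189); answer 64

64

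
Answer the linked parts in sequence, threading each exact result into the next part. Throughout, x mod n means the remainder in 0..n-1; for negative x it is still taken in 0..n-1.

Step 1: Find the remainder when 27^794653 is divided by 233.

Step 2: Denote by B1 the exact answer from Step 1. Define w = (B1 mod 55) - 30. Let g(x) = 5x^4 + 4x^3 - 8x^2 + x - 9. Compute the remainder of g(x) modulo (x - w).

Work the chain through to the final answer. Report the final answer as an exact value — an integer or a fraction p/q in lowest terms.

Step 1: squarings mod 233: 27^1=27, 27^2=30, 27^4=201, 27^8=92, 27^16=76, 27^32=184, 27^64=71, 27^128=148, 27^256=2, 27^512=4, 27^1024=16, 27^2048=23, 27^4096=63, 27^8192=8, 27^16384=64, 27^32768=135, 27^65536=51, 27^131072=38, 27^262144=46, 27^524288=19; 27^794653 = 27^1 * 27^4 * 27^8 * 27^16 * 27^8192 * 27^262144 * 27^524288 = 39 (mod 233); answer 39
Step 2: B1 = 39; w = 9; remainder = value at the root: 5*(9)^4 + 4*(9)^3 - 8*(9)^2 + 1*(9)^1 - 9 = (32805) + (2916) + (-648) + (9) + (-9) = 35073; answer 35073

35073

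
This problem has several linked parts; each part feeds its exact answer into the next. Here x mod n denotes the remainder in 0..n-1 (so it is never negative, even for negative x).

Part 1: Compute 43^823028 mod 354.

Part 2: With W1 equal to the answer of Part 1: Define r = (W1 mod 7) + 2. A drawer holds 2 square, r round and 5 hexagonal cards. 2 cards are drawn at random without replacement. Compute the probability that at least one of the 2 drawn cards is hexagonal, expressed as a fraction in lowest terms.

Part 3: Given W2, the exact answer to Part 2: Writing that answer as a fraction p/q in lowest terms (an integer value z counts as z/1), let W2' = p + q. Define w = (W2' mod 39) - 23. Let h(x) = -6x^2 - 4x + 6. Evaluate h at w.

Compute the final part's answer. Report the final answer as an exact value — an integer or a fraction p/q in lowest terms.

-260

Part 1: squarings mod 354: 43^1=43, 43^2=79, 43^4=223, 43^8=169, 43^16=241, 43^32=25, 43^64=271, 43^128=163, 43^256=19, 43^512=7, 43^1024=49, 43^2048=277, 43^4096=265, 43^8192=133, 43^16384=343, 43^32768=121, 43^65536=127, 43^131072=199, 43^262144=307, 43^524288=85; 43^823028 = 43^4 * 43^16 * 43^32 * 43^64 * 43^128 * 43^512 * 43^1024 * 43^2048 * 43^32768 * 43^262144 * 43^524288 = 169 (mod 354); answer 169
Part 2: W1 = 169; r = 3; total draws C(10,2) = 45; complement C(5,2) = 10; favorable 45 - 10 = 35; P = 7/9; answer 7/9
Part 3: W2 = 7/9; threaded value p + q = 16; w = -7; -6*(-7)^2 - 4*(-7)^1 + 6 = (-294) + (28) + (6) = -260; answer -260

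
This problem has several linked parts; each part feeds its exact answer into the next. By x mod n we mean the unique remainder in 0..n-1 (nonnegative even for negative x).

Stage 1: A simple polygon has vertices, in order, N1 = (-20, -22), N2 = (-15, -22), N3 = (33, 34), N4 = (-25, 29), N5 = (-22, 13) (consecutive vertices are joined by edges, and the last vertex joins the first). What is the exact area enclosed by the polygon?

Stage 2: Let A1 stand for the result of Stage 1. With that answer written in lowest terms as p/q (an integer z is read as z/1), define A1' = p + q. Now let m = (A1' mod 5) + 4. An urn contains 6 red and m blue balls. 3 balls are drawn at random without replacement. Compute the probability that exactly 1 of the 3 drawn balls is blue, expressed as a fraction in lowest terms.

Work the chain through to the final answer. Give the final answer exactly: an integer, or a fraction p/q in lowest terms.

5/11

Stage 1: cross terms: (-20*-22 - -15*-22)=110, (-15*34 - 33*-22)=216, (33*29 - -25*34)=1807, (-25*13 - -22*29)=313, (-22*-22 - -20*13)=744; twice the area = |3190| = 3190; area = 1595; answer 1595
Stage 2: A1 = 1595; threaded value p + q = 1596; m = 5; total draws C(11,3) = 165; favorable C(5,1)*C(6,2) = 75; P = 5/11; answer 5/11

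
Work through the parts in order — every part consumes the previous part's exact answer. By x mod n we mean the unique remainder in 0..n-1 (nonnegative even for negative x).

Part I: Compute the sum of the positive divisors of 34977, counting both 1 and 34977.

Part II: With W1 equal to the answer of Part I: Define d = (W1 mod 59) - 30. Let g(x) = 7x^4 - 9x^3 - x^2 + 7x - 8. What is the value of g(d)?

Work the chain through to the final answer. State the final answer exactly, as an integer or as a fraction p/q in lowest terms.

Part I: 34977 = 3 * 89 * 131; sigma = (1 + 3) * (1 + 89) * (1 + 131) = 4 * 90 * 132 = 47520; answer 47520
Part II: W1 = 47520; d = -5; 7*(-5)^4 - 9*(-5)^3 - 1*(-5)^2 + 7*(-5)^1 - 8 = (4375) + (1125) + (-25) + (-35) + (-8) = 5432; answer 5432

5432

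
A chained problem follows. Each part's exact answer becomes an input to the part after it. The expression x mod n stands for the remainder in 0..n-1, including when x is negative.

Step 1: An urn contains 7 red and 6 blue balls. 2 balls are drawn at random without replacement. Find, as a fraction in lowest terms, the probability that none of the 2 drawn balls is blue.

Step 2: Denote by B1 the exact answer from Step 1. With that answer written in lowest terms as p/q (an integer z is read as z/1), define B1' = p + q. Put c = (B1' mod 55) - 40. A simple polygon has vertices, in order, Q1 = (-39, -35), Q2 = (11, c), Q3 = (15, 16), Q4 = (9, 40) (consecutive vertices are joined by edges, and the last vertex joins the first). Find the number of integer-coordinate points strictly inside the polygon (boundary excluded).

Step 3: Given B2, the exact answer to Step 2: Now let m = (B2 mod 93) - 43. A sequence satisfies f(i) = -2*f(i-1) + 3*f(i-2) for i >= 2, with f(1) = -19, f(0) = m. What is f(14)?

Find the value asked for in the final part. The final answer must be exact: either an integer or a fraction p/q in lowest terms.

-13153192

Step 1: total draws C(13,2) = 78; favorable C(7,2) = 21; P = 7/26; answer 7/26
Step 2: B1 = 7/26; threaded value p + q = 33; c = -7; cross terms: (-39*-7 - 11*-35)=658, (11*16 - 15*-7)=281, (15*40 - 9*16)=456, (9*-35 - -39*40)=1245; twice the area = |2640| = 2640; area = 1320; boundary points = 2 + 1 + 6 + 3 = 12; strictly interior points = area - boundary/2 + 1 = 1315; answer 1315
Step 3: B2 = 1315; m = -30; f(2) = -2*(-19) + 3*(-30) = -52; iterating: f(2)=-52, f(3)=47, f(4)=-250, f(5)=641, f(6)=-2032, f(7)=5987, f(8)=-18070, f(9)=54101, f(10)=-162412, f(11)=487127, f(12)=-1461490, f(13)=4384361, f(14)=-13153192; answer -13153192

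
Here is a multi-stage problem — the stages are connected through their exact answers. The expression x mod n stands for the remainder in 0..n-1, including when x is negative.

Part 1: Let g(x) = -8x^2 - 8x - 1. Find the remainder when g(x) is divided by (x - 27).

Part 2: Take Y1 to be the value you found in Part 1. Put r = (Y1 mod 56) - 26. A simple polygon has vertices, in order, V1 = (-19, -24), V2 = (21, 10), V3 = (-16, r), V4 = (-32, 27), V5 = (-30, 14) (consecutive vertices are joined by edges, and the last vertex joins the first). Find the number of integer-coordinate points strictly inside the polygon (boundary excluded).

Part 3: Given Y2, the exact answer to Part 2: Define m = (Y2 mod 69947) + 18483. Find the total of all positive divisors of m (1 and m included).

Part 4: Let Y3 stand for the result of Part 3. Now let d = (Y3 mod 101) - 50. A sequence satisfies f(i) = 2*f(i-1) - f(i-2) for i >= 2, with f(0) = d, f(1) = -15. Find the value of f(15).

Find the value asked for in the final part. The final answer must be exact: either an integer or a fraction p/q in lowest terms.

-561

Part 1: remainder = value at the root: -8*(27)^2 - 8*(27)^1 - 1 = (-5832) + (-216) + (-1) = -6049; answer -6049
Part 2: Y1 = -6049; r = 29; cross terms: (-19*10 - 21*-24)=314, (21*29 - -16*10)=769, (-16*27 - -32*29)=496, (-32*14 - -30*27)=362, (-30*-24 - -19*14)=986; twice the area = |2927| = 2927; area = 2927/2; boundary points = 2 + 1 + 2 + 1 + 1 = 7; strictly interior points = area - boundary/2 + 1 = 1461; answer 1461
Part 3: Y2 = 1461; m = 19944; 19944 = 2^3 * 3^2 * 277; sigma = (1 + 2 + 4 + 8) * (1 + 3 + 9) * (1 + 277) = 15 * 13 * 278 = 54210; answer 54210
Part 4: Y3 = 54210; d = 24; f(2) = 2*(-15) - 1*(24) = -54; iterating: f(2)=-54, f(3)=-93, f(4)=-132, f(5)=-171, f(6)=-210, f(7)=-249, f(8)=-288, f(9)=-327, f(10)=-366, f(11)=-405, f(12)=-444, f(13)=-483, f(14)=-522, f(15)=-561; answer -561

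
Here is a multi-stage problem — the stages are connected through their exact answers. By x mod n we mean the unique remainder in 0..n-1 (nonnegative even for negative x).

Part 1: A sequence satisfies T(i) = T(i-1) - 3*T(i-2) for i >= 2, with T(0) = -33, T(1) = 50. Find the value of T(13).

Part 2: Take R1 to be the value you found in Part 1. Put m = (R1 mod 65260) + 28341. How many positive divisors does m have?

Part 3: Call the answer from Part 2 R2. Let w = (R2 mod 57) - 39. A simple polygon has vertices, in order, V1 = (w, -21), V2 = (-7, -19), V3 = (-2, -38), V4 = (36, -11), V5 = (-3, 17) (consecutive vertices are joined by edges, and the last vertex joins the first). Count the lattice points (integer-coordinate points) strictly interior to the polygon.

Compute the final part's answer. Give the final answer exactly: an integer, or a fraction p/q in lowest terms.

Part 1: T(2) = 1*(50) - 3*(-33) = 149; iterating: T(2)=149, T(3)=-1, T(4)=-448, T(5)=-445, T(6)=899, T(7)=2234, T(8)=-463, T(9)=-7165, T(10)=-5776, T(11)=15719, T(12)=33047, T(13)=-14110; answer -14110
Part 2: R1 = -14110; m = 79491; 79491 = 3 * 26497; number of divisors = (1+1) * (1+1) = 4; answer 4
Part 3: R2 = 4; w = -35; cross terms: (-35*-19 - -7*-21)=518, (-7*-38 - -2*-19)=228, (-2*-11 - 36*-38)=1390, (36*17 - -3*-11)=579, (-3*-21 - -35*17)=658; twice the area = |3373| = 3373; area = 3373/2; boundary points = 2 + 1 + 1 + 1 + 2 = 7; strictly interior points = area - boundary/2 + 1 = 1684; answer 1684

1684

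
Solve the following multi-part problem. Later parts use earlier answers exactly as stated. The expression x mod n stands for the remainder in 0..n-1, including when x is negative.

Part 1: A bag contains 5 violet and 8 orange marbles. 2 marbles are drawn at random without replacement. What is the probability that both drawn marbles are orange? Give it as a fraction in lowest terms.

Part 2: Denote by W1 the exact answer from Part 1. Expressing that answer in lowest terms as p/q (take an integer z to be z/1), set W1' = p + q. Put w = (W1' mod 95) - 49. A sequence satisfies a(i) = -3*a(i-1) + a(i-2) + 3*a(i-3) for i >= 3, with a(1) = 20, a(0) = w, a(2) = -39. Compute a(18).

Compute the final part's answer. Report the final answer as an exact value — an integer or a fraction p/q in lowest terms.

Part 1: total draws C(13,2) = 78; favorable C(8,2) = 28; P = 14/39; answer 14/39
Part 2: W1 = 14/39; threaded value p + q = 53; w = 4; a(3) = -3*(-39) + 1*(20) + 3*(4) = 149; iterating: a(3)=149, a(4)=-426, a(5)=1310, a(6)=-3909, a(7)=11759, a(8)=-35256, a(9)=105800, a(10)=-317379, a(11)=952169, a(12)=-2856486, a(13)=8569490, a(14)=-25708449, a(15)=77125379, a(16)=-231376116, a(17)=694128380, a(18)=-2082385119; answer -2082385119

-2082385119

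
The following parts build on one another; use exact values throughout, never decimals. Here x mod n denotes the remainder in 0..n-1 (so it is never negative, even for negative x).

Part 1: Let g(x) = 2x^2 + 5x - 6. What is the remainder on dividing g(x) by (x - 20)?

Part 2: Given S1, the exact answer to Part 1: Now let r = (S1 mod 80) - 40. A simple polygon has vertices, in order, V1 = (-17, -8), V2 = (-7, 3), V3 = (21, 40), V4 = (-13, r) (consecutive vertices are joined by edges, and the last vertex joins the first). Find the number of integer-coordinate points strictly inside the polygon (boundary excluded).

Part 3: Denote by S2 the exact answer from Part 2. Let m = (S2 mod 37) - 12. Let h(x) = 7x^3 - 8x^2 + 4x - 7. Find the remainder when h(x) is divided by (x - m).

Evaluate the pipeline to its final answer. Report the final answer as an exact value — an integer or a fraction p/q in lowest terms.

Part 1: remainder = value at the root: 2*(20)^2 + 5*(20)^1 - 6 = (800) + (100) + (-6) = 894; answer 894
Part 2: S1 = 894; r = -26; cross terms: (-17*3 - -7*-8)=-107, (-7*40 - 21*3)=-343, (21*-26 - -13*40)=-26, (-13*-8 - -17*-26)=-338; twice the area = |-814| = 814; area = 407; boundary points = 1 + 1 + 2 + 2 = 6; strictly interior points = area - boundary/2 + 1 = 405; answer 405
Part 3: S2 = 405; m = 23; remainder = value at the root: 7*(23)^3 - 8*(23)^2 + 4*(23)^1 - 7 = (85169) + (-4232) + (92) + (-7) = 81022; answer 81022

81022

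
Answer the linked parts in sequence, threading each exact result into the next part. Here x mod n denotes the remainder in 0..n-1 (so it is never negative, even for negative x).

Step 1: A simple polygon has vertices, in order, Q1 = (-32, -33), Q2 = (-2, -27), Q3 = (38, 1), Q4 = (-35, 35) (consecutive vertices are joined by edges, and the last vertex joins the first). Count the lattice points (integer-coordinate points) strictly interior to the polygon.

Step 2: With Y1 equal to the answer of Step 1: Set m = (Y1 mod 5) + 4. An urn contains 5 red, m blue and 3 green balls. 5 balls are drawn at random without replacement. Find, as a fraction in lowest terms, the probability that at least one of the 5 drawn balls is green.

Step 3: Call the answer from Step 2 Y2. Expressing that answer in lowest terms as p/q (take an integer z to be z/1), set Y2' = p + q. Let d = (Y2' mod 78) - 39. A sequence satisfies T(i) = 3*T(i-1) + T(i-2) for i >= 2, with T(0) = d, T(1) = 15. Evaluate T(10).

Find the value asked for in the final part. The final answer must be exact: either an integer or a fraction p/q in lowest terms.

448005

Step 1: cross terms: (-32*-27 - -2*-33)=798, (-2*1 - 38*-27)=1024, (38*35 - -35*1)=1365, (-35*-33 - -32*35)=2275; twice the area = |5462| = 5462; area = 2731; boundary points = 6 + 4 + 1 + 1 = 12; strictly interior points = area - boundary/2 + 1 = 2726; answer 2726
Step 2: Y1 = 2726; m = 5; total draws C(13,5) = 1287; complement C(10,5) = 252; favorable 1287 - 252 = 1035; P = 115/143; answer 115/143
Step 3: Y2 = 115/143; threaded value p + q = 258; d = -15; T(2) = 3*(15) + 1*(-15) = 30; iterating: T(2)=30, T(3)=105, T(4)=345, T(5)=1140, T(6)=3765, T(7)=12435, T(8)=41070, T(9)=135645, T(10)=448005; answer 448005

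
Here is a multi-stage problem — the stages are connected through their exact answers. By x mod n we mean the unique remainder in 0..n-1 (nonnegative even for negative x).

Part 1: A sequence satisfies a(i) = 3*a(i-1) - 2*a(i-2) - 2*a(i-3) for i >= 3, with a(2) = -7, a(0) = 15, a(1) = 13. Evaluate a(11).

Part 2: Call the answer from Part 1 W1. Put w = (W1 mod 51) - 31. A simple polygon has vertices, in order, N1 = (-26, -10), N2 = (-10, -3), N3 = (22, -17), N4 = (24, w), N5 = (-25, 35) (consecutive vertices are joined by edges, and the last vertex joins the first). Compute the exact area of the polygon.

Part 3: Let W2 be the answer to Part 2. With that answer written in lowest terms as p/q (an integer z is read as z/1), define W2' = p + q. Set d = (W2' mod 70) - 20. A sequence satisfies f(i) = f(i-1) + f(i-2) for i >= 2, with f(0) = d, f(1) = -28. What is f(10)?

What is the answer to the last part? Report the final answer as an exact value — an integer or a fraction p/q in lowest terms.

Part 1: a(3) = 3*(-7) - 2*(13) - 2*(15) = -77; iterating: a(3)=-77, a(4)=-243, a(5)=-561, a(6)=-1043, a(7)=-1521, a(8)=-1355, a(9)=1063, a(10)=8941, a(11)=27407; answer 27407
Part 2: W1 = 27407; w = -11; cross terms: (-26*-3 - -10*-10)=-22, (-10*-17 - 22*-3)=236, (22*-11 - 24*-17)=166, (24*35 - -25*-11)=565, (-25*-10 - -26*35)=1160; twice the area = |2105| = 2105; area = 2105/2; answer 2105/2
Part 3: W2 = 2105/2; threaded value p + q = 2107; d = -13; f(2) = 1*(-28) + 1*(-13) = -41; iterating: f(2)=-41, f(3)=-69, f(4)=-110, f(5)=-179, f(6)=-289, f(7)=-468, f(8)=-757, f(9)=-1225, f(10)=-1982; answer -1982

-1982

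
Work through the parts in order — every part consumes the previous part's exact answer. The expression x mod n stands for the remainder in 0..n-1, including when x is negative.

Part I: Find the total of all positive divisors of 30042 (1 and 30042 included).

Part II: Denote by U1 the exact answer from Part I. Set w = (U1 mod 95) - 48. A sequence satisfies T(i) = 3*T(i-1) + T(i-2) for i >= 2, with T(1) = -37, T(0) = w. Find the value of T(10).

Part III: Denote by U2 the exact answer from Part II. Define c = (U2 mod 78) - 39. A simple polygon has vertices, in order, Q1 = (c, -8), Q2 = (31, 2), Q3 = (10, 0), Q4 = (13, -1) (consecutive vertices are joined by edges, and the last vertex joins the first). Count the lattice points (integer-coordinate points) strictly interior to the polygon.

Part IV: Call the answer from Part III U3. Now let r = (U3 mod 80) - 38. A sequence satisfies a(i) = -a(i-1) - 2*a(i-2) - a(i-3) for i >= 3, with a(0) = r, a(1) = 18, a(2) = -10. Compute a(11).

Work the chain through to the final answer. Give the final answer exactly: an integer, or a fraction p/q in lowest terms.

32

Part I: 30042 = 2 * 3^2 * 1669; sigma = (1 + 2) * (1 + 3 + 9) * (1 + 1669) = 3 * 13 * 1670 = 65130; answer 65130
Part II: U1 = 65130; w = 7; T(2) = 3*(-37) + 1*(7) = -104; iterating: T(2)=-104, T(3)=-349, T(4)=-1151, T(5)=-3802, T(6)=-12557, T(7)=-41473, T(8)=-136976, T(9)=-452401, T(10)=-1494179; answer -1494179
Part III: U2 = -1494179; c = 28; cross terms: (28*2 - 31*-8)=304, (31*0 - 10*2)=-20, (10*-1 - 13*0)=-10, (13*-8 - 28*-1)=-76; twice the area = |198| = 198; area = 99; boundary points = 1 + 1 + 1 + 1 = 4; strictly interior points = area - boundary/2 + 1 = 98; answer 98
Part IV: U3 = 98; r = -20; a(3) = -1*(-10) - 2*(18) - 1*(-20) = -6; iterating: a(3)=-6, a(4)=8, a(5)=14, a(6)=-24, a(7)=-12, a(8)=46, a(9)=2, a(10)=-82, a(11)=32; answer 32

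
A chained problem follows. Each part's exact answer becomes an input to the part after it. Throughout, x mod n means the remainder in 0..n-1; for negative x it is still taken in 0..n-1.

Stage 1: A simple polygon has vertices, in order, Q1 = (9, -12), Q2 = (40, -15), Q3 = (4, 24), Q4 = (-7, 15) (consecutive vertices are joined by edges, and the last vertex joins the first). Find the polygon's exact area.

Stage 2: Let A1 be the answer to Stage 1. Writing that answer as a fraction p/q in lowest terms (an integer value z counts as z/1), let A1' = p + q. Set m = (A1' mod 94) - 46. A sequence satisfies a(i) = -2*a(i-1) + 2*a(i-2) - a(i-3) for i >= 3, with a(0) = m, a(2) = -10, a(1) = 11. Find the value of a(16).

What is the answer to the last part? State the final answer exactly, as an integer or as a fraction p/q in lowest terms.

-45018311

Stage 1: cross terms: (9*-15 - 40*-12)=345, (40*24 - 4*-15)=1020, (4*15 - -7*24)=228, (-7*-12 - 9*15)=-51; twice the area = |1542| = 1542; area = 771; answer 771
Stage 2: A1 = 771; threaded value p + q = 772; m = -26; a(3) = -2*(-10) + 2*(11) - 1*(-26) = 68; iterating: a(3)=68, a(4)=-167, a(5)=480, a(6)=-1362, a(7)=3851, a(8)=-10906, a(9)=30876, a(10)=-87415, a(11)=247488, a(12)=-700682, a(13)=1983755, a(14)=-5616362, a(15)=15900916, a(16)=-45018311; answer -45018311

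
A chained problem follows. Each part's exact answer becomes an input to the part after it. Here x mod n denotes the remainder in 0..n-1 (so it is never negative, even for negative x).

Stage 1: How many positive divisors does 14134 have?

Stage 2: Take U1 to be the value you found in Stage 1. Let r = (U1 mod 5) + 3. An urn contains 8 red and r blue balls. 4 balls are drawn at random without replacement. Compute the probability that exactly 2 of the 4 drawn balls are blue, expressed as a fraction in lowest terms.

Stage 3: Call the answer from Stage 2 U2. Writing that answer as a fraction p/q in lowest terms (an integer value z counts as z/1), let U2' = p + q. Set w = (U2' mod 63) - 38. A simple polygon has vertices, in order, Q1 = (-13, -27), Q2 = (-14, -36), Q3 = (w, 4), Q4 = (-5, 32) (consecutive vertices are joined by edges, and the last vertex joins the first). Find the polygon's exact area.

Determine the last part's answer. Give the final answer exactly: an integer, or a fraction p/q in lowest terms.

1027/2

Stage 1: 14134 = 2 * 37 * 191; number of divisors = (1+1) * (1+1) * (1+1) = 8; answer 8
Stage 2: U1 = 8; r = 6; total draws C(14,4) = 1001; favorable C(6,2)*C(8,2) = 420; P = 60/143; answer 60/143
Stage 3: U2 = 60/143; threaded value p + q = 203; w = -24; cross terms: (-13*-36 - -14*-27)=90, (-14*4 - -24*-36)=-920, (-24*32 - -5*4)=-748, (-5*-27 - -13*32)=551; twice the area = |-1027| = 1027; area = 1027/2; answer 1027/2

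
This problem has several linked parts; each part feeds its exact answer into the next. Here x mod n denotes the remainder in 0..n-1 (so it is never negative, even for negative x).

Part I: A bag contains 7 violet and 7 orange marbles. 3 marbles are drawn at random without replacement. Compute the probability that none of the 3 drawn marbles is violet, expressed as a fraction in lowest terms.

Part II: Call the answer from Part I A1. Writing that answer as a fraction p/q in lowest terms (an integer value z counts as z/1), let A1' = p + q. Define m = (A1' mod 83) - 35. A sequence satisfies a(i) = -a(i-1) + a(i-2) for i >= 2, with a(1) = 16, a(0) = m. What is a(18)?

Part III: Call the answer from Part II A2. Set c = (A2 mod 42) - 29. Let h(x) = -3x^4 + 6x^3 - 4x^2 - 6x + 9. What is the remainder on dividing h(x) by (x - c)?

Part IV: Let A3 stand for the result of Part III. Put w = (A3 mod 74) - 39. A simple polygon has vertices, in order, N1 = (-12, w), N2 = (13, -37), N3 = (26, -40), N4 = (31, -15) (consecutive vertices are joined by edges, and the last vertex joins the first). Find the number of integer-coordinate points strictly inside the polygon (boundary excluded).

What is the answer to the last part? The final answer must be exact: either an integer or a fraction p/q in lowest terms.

Part I: total draws C(14,3) = 364; favorable C(7,3) = 35; P = 5/52; answer 5/52
Part II: A1 = 5/52; threaded value p + q = 57; m = 22; a(2) = -1*(16) + 1*(22) = 6; iterating: a(2)=6, a(3)=10, a(4)=-4, a(5)=14, a(6)=-18, a(7)=32, a(8)=-50, a(9)=82, a(10)=-132, a(11)=214, a(12)=-346, a(13)=560, a(14)=-906, a(15)=1466, a(16)=-2372, a(17)=3838, a(18)=-6210; answer -6210
Part III: A2 = -6210; c = -23; remainder = value at the root: -3*(-23)^4 + 6*(-23)^3 - 4*(-23)^2 - 6*(-23)^1 + 9 = (-839523) + (-73002) + (-2116) + (138) + (9) = -914494; answer -914494
Part IV: A3 = -914494; w = 33; cross terms: (-12*-37 - 13*33)=15, (13*-40 - 26*-37)=442, (26*-15 - 31*-40)=850, (31*33 - -12*-15)=843; twice the area = |2150| = 2150; area = 1075; boundary points = 5 + 1 + 5 + 1 = 12; strictly interior points = area - boundary/2 + 1 = 1070; answer 1070

1070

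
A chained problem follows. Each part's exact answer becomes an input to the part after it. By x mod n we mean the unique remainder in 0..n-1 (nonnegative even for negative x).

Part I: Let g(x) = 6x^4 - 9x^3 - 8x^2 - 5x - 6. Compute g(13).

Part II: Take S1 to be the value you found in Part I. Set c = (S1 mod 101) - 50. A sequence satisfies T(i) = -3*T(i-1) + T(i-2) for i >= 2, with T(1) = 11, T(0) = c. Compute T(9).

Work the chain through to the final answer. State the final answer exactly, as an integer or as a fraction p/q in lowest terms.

9152

Part I: 6*(13)^4 - 9*(13)^3 - 8*(13)^2 - 5*(13)^1 - 6 = (171366) + (-19773) + (-1352) + (-65) + (-6) = 150170; answer 150170
Part II: S1 = 150170; c = 34; T(2) = -3*(11) + 1*(34) = 1; iterating: T(2)=1, T(3)=8, T(4)=-23, T(5)=77, T(6)=-254, T(7)=839, T(8)=-2771, T(9)=9152; answer 9152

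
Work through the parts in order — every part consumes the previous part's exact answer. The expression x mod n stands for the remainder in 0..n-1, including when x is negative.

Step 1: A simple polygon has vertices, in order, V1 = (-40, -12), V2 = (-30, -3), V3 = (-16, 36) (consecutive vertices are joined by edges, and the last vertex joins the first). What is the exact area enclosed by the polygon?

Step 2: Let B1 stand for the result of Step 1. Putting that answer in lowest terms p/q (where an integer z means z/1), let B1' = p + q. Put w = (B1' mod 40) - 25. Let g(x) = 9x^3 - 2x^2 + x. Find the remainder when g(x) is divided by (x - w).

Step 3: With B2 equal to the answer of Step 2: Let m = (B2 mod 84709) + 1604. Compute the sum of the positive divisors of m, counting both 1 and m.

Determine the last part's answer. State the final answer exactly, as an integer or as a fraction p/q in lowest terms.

101790

Step 1: cross terms: (-40*-3 - -30*-12)=-240, (-30*36 - -16*-3)=-1128, (-16*-12 - -40*36)=1632; twice the area = |264| = 264; area = 132; answer 132
Step 2: B1 = 132; threaded value p + q = 133; w = -12; remainder = value at the root: 9*(-12)^3 - 2*(-12)^2 + 1*(-12)^1 = (-15552) + (-288) + (-12) = -15852; answer -15852
Step 3: B2 = -15852; m = 70461; 70461 = 3^2 * 7829; sigma = (1 + 3 + 9) * (1 + 7829) = 13 * 7830 = 101790; answer 101790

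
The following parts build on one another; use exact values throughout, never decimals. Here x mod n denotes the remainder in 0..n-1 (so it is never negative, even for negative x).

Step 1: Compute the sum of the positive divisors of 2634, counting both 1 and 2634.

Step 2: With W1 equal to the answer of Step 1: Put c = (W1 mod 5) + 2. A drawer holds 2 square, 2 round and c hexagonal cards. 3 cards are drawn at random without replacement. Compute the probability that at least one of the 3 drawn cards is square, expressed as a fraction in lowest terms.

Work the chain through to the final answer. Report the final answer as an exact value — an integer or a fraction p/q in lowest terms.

4/5

Step 1: 2634 = 2 * 3 * 439; sigma = (1 + 2) * (1 + 3) * (1 + 439) = 3 * 4 * 440 = 5280; answer 5280
Step 2: W1 = 5280; c = 2; total draws C(6,3) = 20; complement C(4,3) = 4; favorable 20 - 4 = 16; P = 4/5; answer 4/5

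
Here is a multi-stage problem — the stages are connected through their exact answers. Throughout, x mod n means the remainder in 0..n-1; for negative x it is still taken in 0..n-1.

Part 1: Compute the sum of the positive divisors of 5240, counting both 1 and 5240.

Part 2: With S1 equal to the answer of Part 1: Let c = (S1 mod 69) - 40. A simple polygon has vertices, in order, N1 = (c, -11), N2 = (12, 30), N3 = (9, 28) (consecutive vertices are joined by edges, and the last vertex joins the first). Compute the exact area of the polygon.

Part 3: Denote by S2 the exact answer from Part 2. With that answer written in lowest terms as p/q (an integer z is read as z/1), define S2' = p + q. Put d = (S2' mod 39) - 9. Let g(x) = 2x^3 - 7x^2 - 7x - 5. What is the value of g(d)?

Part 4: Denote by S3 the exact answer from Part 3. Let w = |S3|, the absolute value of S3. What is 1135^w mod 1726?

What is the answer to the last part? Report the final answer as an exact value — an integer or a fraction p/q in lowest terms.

1537

Part 1: 5240 = 2^3 * 5 * 131; sigma = (1 + 2 + 4 + 8) * (1 + 5) * (1 + 131) = 15 * 6 * 132 = 11880; answer 11880
Part 2: S1 = 11880; c = -28; cross terms: (-28*30 - 12*-11)=-708, (12*28 - 9*30)=66, (9*-11 - -28*28)=685; twice the area = |43| = 43; area = 43/2; answer 43/2
Part 3: S2 = 43/2; threaded value p + q = 45; d = -3; 2*(-3)^3 - 7*(-3)^2 - 7*(-3)^1 - 5 = (-54) + (-63) + (21) + (-5) = -101; answer -101
Part 4: S3 = -101; w = 101; squarings mod 1726: 1135^1=1135, 1135^2=629, 1135^4=387, 1135^8=1333, 1135^16=835, 1135^32=1647, 1135^64=1063; 1135^101 = 1135^1 * 1135^4 * 1135^32 * 1135^64 = 1537 (mod 1726); answer 1537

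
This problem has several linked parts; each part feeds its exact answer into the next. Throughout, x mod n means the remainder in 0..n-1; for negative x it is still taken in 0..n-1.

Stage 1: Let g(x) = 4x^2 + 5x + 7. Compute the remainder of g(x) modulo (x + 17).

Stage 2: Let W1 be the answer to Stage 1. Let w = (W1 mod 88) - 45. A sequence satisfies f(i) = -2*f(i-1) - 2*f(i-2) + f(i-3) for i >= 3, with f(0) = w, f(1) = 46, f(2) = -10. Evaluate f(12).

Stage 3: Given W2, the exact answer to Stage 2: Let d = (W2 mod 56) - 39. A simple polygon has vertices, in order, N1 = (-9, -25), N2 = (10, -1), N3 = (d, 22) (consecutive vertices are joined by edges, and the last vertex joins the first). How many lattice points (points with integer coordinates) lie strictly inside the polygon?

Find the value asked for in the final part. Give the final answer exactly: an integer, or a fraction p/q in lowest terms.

Stage 1: remainder = value at the root: 4*(-17)^2 + 5*(-17)^1 + 7 = (1156) + (-85) + (7) = 1078; answer 1078
Stage 2: W1 = 1078; w = -23; f(3) = -2*(-10) - 2*(46) + 1*(-23) = -95; iterating: f(3)=-95, f(4)=256, f(5)=-332, f(6)=57, f(7)=806, f(8)=-2058, f(9)=2561, f(10)=-200, f(11)=-6780, f(12)=16521; answer 16521
Stage 3: W2 = 16521; d = -38; cross terms: (-9*-1 - 10*-25)=259, (10*22 - -38*-1)=182, (-38*-25 - -9*22)=1148; twice the area = |1589| = 1589; area = 1589/2; boundary points = 1 + 1 + 1 = 3; strictly interior points = area - boundary/2 + 1 = 794; answer 794

794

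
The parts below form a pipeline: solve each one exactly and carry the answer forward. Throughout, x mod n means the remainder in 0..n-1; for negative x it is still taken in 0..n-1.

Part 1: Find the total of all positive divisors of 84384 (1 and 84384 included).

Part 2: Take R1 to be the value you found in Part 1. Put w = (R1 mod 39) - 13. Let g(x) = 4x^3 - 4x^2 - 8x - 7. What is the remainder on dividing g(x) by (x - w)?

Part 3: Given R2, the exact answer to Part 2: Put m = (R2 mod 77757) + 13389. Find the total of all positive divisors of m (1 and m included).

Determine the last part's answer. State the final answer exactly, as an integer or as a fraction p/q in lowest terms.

Part 1: 84384 = 2^5 * 3^2 * 293; sigma = (1 + 2 + 4 + 8 + 16 + 32) * (1 + 3 + 9) * (1 + 293) = 63 * 13 * 294 = 240786; answer 240786
Part 2: R1 = 240786; w = -13; remainder = value at the root: 4*(-13)^3 - 4*(-13)^2 - 8*(-13)^1 - 7 = (-8788) + (-676) + (104) + (-7) = -9367; answer -9367
Part 3: R2 = -9367; m = 81779; 81779 = 53 * 1543; sigma = (1 + 53) * (1 + 1543) = 54 * 1544 = 83376; answer 83376

83376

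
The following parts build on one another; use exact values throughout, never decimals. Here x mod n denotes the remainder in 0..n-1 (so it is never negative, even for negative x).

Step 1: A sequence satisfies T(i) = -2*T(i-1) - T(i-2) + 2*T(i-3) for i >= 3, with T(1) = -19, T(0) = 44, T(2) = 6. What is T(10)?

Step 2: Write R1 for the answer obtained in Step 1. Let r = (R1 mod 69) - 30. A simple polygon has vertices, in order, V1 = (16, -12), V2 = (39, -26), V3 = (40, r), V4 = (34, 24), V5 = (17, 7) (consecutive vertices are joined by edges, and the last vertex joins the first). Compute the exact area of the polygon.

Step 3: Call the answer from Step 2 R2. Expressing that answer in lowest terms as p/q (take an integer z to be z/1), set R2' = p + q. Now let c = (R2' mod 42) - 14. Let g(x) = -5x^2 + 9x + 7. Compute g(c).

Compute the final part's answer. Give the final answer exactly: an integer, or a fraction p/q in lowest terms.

-1627

Step 1: T(3) = -2*(6) - 1*(-19) + 2*(44) = 95; iterating: T(3)=95, T(4)=-234, T(5)=385, T(6)=-346, T(7)=-161, T(8)=1438, T(9)=-3407, T(10)=5054; answer 5054
Step 2: R1 = 5054; r = -13; cross terms: (16*-26 - 39*-12)=52, (39*-13 - 40*-26)=533, (40*24 - 34*-13)=1402, (34*7 - 17*24)=-170, (17*-12 - 16*7)=-316; twice the area = |1501| = 1501; area = 1501/2; answer 1501/2
Step 3: R2 = 1501/2; threaded value p + q = 1503; c = 19; -5*(19)^2 + 9*(19)^1 + 7 = (-1805) + (171) + (7) = -1627; answer -1627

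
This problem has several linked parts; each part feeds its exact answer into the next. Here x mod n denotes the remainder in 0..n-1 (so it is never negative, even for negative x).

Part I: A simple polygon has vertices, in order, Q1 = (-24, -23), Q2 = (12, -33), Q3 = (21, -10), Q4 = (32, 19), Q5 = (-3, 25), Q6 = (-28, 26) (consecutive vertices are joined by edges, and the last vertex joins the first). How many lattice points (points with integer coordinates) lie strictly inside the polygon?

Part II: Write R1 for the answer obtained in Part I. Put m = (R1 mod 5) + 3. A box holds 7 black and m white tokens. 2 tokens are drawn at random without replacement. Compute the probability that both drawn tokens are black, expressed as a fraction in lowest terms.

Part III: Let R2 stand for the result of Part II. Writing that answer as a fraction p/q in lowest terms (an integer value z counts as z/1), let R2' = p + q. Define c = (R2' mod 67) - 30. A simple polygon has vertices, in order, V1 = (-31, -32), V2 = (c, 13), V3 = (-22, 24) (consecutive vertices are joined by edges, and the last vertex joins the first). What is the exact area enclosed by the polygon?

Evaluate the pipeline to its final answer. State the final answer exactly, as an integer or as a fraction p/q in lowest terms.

155/2

Part I: cross terms: (-24*-33 - 12*-23)=1068, (12*-10 - 21*-33)=573, (21*19 - 32*-10)=719, (32*25 - -3*19)=857, (-3*26 - -28*25)=622, (-28*-23 - -24*26)=1268; twice the area = |5107| = 5107; area = 5107/2; boundary points = 2 + 1 + 1 + 1 + 1 + 1 = 7; strictly interior points = area - boundary/2 + 1 = 2551; answer 2551
Part II: R1 = 2551; m = 4; total draws C(11,2) = 55; favorable C(7,2) = 21; P = 21/55; answer 21/55
Part III: R2 = 21/55; threaded value p + q = 76; c = -21; cross terms: (-31*13 - -21*-32)=-1075, (-21*24 - -22*13)=-218, (-22*-32 - -31*24)=1448; twice the area = |155| = 155; area = 155/2; answer 155/2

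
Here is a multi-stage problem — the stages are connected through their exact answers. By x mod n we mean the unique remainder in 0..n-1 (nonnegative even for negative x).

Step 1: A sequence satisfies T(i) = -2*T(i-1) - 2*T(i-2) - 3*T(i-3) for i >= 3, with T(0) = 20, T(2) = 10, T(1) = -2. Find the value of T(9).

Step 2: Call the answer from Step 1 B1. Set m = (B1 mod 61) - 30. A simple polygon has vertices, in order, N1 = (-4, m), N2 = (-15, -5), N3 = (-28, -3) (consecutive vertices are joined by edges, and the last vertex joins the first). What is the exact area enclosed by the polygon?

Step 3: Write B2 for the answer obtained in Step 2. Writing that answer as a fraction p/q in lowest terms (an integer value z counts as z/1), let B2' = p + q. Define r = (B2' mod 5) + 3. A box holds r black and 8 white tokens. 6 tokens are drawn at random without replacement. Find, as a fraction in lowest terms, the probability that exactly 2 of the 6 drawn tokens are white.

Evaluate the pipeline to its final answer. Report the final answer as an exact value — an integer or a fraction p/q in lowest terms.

Step 1: T(3) = -2*(10) - 2*(-2) - 3*(20) = -76; iterating: T(3)=-76, T(4)=138, T(5)=-154, T(6)=260, T(7)=-626, T(8)=1194, T(9)=-1916; answer -1916
Step 2: B1 = -1916; m = 6; cross terms: (-4*-5 - -15*6)=110, (-15*-3 - -28*-5)=-95, (-28*6 - -4*-3)=-180; twice the area = |-165| = 165; area = 165/2; answer 165/2
Step 3: B2 = 165/2; threaded value p + q = 167; r = 5; total draws C(13,6) = 1716; favorable C(8,2)*C(5,4) = 140; P = 35/429; answer 35/429

35/429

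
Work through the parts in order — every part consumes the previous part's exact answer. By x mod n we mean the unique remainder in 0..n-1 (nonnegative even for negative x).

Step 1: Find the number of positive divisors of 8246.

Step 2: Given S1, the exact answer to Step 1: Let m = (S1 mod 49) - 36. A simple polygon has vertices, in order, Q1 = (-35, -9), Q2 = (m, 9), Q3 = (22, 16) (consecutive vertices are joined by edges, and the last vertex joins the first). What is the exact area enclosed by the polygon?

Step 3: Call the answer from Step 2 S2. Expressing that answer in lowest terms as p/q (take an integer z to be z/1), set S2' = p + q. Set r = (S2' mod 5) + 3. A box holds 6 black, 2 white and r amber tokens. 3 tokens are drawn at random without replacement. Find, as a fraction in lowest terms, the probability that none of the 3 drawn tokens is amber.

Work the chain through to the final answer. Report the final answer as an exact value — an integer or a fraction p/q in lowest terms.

Step 1: 8246 = 2 * 7 * 19 * 31; number of divisors = (1+1) * (1+1) * (1+1) * (1+1) = 16; answer 16
Step 2: S1 = 16; m = -20; cross terms: (-35*9 - -20*-9)=-495, (-20*16 - 22*9)=-518, (22*-9 - -35*16)=362; twice the area = |-651| = 651; area = 651/2; answer 651/2
Step 3: S2 = 651/2; threaded value p + q = 653; r = 6; total draws C(14,3) = 364; favorable C(8,3) = 56; P = 2/13; answer 2/13

2/13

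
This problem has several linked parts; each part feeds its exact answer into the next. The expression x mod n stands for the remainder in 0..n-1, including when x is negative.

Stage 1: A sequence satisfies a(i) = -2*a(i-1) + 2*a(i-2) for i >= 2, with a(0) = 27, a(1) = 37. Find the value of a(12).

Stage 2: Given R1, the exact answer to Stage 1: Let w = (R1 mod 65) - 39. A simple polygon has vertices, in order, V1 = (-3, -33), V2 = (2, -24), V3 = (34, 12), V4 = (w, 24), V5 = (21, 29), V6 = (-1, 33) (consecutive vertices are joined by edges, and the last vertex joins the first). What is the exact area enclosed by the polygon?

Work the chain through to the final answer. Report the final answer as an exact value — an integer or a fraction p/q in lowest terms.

Stage 1: a(2) = -2*(37) + 2*(27) = -20; iterating: a(2)=-20, a(3)=114, a(4)=-268, a(5)=764, a(6)=-2064, a(7)=5656, a(8)=-15440, a(9)=42192, a(10)=-115264, a(11)=314912, a(12)=-860352; answer -860352
Stage 2: R1 = -860352; w = 14; cross terms: (-3*-24 - 2*-33)=138, (2*12 - 34*-24)=840, (34*24 - 14*12)=648, (14*29 - 21*24)=-98, (21*33 - -1*29)=722, (-1*-33 - -3*33)=132; twice the area = |2382| = 2382; area = 1191; answer 1191

1191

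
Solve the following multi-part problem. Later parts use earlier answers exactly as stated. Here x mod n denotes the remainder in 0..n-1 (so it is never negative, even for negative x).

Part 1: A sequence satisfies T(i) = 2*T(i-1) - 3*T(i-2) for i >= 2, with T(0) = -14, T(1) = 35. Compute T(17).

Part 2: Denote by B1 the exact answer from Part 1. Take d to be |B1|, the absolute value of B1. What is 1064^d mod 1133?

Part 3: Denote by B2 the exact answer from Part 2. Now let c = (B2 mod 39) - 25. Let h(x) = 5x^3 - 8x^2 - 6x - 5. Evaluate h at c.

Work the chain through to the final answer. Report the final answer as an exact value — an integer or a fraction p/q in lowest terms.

-1337

Part 1: T(2) = 2*(35) - 3*(-14) = 112; iterating: T(2)=112, T(3)=119, T(4)=-98, T(5)=-553, T(6)=-812, T(7)=35, T(8)=2506, T(9)=4907, T(10)=2296, T(11)=-10129, T(12)=-27146, T(13)=-23905, T(14)=33628, T(15)=138971, T(16)=177058, T(17)=-62797; answer -62797
Part 2: B1 = -62797; d = 62797; squarings mod 1133: 1064^1=1064, 1064^2=229, 1064^4=323, 1064^8=93, 1064^16=718, 1064^32=9, 1064^64=81, 1064^128=896, 1064^256=652, 1064^512=229, 1064^1024=323, 1064^2048=93, 1064^4096=718, 1064^8192=9, 1064^16384=81, 1064^32768=896; 1064^62797 = 1064^1 * 1064^4 * 1064^8 * 1064^64 * 1064^256 * 1064^1024 * 1064^4096 * 1064^8192 * 1064^16384 * 1064^32768 = 409 (mod 1133); answer 409
Part 3: B2 = 409; c = -6; 5*(-6)^3 - 8*(-6)^2 - 6*(-6)^1 - 5 = (-1080) + (-288) + (36) + (-5) = -1337; answer -1337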